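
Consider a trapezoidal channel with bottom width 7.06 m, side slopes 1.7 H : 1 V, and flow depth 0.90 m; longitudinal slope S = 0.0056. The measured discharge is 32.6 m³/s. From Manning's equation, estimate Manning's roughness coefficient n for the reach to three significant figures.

A = (b + z·y)·y = (7.06 + 1.7×0.90)×0.90 = 7.731 m²
P = b + 2y√(1+z²) = 7.06 + 2×0.90×√(1+1.7²) = 10.61 m
R = A/P = 7.731/10.61 = 0.7286 m
n = (1/Q)·A·R^(2/3)·S^(1/2) = (1/32.6) × 7.731 × 0.8097 × 0.07483 = 0.01437

0.0144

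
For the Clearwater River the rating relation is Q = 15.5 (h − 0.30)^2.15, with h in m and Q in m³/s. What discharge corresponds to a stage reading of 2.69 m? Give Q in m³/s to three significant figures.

101 m³/s

Q = 15.5 × (2.69 − 0.30)^2.15 = 15.5 × 2.39^2.15 = 100.9 m³/s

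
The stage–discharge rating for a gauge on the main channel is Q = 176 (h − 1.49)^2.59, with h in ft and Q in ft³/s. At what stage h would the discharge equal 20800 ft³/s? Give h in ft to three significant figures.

h − h₀ = (Q/C)^(1/b) = (20800/176)^(1/2.59) = 6.313 ft
h = 1.49 + 6.313 = 7.803 ft

7.80 ft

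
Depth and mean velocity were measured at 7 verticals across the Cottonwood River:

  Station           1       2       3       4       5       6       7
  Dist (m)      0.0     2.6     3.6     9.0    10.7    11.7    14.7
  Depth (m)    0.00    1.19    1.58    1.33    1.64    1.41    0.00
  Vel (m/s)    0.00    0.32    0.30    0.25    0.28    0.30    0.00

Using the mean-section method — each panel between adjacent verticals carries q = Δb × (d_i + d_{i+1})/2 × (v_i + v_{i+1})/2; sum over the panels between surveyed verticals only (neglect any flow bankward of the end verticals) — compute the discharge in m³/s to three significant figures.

Panel 1-2: Δb = 2.6 m, d̄ = (0.00+1.19)/2 = 0.595, v̄ = (0.00+0.32)/2 = 0.16 → q = 2.6×0.595×0.16 = 0.2475 m³/s
Panel 2-3: Δb = 1 m, d̄ = (1.19+1.58)/2 = 1.385, v̄ = (0.32+0.30)/2 = 0.31 → q = 1×1.385×0.31 = 0.4294 m³/s
Panel 3-4: Δb = 5.4 m, d̄ = (1.58+1.33)/2 = 1.455, v̄ = (0.30+0.25)/2 = 0.275 → q = 5.4×1.455×0.275 = 2.161 m³/s
Panel 4-5: Δb = 1.7 m, d̄ = (1.33+1.64)/2 = 1.485, v̄ = (0.25+0.28)/2 = 0.265 → q = 1.7×1.485×0.265 = 0.6690 m³/s
Panel 5-6: Δb = 1 m, d̄ = (1.64+1.41)/2 = 1.525, v̄ = (0.28+0.30)/2 = 0.29 → q = 1×1.525×0.29 = 0.4423 m³/s
Panel 6-7: Δb = 3 m, d̄ = (1.41+0.00)/2 = 0.705, v̄ = (0.30+0.00)/2 = 0.15 → q = 3×0.705×0.15 = 0.3173 m³/s
Q = Σ q = 4.266 m³/s

4.27 m³/s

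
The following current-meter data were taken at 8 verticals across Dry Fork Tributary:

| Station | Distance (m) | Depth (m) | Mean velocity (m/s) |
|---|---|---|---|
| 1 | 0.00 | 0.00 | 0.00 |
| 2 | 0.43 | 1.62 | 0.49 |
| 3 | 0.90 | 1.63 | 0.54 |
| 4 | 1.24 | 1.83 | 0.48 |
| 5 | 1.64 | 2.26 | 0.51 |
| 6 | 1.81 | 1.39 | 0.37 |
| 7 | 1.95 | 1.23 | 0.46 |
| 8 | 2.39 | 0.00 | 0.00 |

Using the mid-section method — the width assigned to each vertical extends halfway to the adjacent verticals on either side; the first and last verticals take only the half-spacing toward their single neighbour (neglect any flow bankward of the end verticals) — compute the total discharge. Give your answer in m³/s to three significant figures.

1.61 m³/s

w_2 = (0.90 − 0.00)/2 = 0.45 m; q_2 = 0.49 × 1.62 × 0.45 = 0.3572 m³/s
w_3 = (1.24 − 0.43)/2 = 0.405 m; q_3 = 0.54 × 1.63 × 0.405 = 0.3565 m³/s
w_4 = (1.64 − 0.90)/2 = 0.37 m; q_4 = 0.48 × 1.83 × 0.37 = 0.3250 m³/s
w_5 = (1.81 − 1.24)/2 = 0.285 m; q_5 = 0.51 × 2.26 × 0.285 = 0.3285 m³/s
w_6 = (1.95 − 1.64)/2 = 0.155 m; q_6 = 0.37 × 1.39 × 0.155 = 0.07972 m³/s
w_7 = (2.39 − 1.81)/2 = 0.29 m; q_7 = 0.46 × 1.23 × 0.29 = 0.1641 m³/s
Stations 1, 8 contribute zero (depth or velocity is 0).
Q = Σ qᵢ = 1.611 m³/s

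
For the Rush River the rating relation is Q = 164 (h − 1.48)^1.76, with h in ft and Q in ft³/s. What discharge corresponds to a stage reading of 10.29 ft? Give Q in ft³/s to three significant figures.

7550 ft³/s

Q = 164 × (10.29 − 1.48)^1.76 = 164 × 8.81^1.76 = 7551 ft³/s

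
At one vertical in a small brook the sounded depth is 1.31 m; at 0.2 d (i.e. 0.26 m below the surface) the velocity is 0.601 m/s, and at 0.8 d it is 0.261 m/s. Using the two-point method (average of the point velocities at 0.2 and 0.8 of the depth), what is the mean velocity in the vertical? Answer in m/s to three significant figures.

0.431 m/s

v̄ = (0.601 + 0.261) / 2 = 0.4310 m/s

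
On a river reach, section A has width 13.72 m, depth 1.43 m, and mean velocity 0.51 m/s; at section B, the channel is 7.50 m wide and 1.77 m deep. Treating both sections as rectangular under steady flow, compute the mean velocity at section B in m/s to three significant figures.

0.754 m/s

Q = A₁V₁ = (13.72×1.43) × 0.51 = 10.01 m³/s
A₂ = 7.50 × 1.77 = 13.28 m²
V₂ = Q/A₂ = 10.01/13.28 = 0.7537 m/s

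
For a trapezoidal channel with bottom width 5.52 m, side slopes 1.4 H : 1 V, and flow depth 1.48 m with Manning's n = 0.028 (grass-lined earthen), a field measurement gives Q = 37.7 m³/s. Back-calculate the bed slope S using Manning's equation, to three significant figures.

0.00818

A = (b + z·y)·y = (5.52 + 1.4×1.48)×1.48 = 11.24 m²
P = b + 2y√(1+z²) = 5.52 + 2×1.48×√(1+1.4²) = 10.61 m
R = A/P = 11.24/10.61 = 1.059 m
S = (Q·n / (1·A·R^(2/3)))² = (37.7×0.028 / (1×11.24×1.039))² = 0.008179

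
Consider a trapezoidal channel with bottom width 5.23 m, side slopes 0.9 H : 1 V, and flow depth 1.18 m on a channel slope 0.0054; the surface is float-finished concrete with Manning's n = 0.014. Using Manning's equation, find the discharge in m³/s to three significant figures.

35.9 m³/s

A = (b + z·y)·y = (5.23 + 0.9×1.18)×1.18 = 7.425 m²
P = b + 2y√(1+z²) = 5.23 + 2×1.18×√(1+0.9²) = 8.405 m
R = A/P = 7.425/8.405 = 0.8833 m
Q = (1/n)·A·R^(2/3)·S^(1/2) = (1/0.014) × 7.425 × 0.8833^(2/3) × 0.0054^(1/2) = 35.88 m³/s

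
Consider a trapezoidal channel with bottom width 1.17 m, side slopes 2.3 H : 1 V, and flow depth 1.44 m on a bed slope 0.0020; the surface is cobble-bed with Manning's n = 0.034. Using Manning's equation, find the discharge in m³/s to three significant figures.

7.13 m³/s

A = (b + z·y)·y = (1.17 + 2.3×1.44)×1.44 = 6.454 m²
P = b + 2y√(1+z²) = 1.17 + 2×1.44×√(1+2.3²) = 8.393 m
R = A/P = 6.454/8.393 = 0.7690 m
Q = (1/n)·A·R^(2/3)·S^(1/2) = (1/0.034) × 6.454 × 0.7690^(2/3) × 0.0020^(1/2) = 7.125 m³/s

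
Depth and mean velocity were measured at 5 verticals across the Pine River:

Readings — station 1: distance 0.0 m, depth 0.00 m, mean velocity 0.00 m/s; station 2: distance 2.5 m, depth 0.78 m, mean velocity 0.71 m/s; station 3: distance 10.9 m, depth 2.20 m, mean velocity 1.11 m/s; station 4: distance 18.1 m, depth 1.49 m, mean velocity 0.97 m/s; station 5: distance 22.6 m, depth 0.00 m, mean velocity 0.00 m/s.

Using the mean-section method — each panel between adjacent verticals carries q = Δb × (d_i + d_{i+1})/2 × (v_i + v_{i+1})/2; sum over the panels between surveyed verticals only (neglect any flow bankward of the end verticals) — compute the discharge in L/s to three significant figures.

27200 L/s

Panel 1-2: Δb = 2.5 m, d̄ = (0.00+0.78)/2 = 0.39, v̄ = (0.00+0.71)/2 = 0.355 → q = 2.5×0.39×0.355 = 0.3461 m³/s
Panel 2-3: Δb = 8.4 m, d̄ = (0.78+2.20)/2 = 1.49, v̄ = (0.71+1.11)/2 = 0.91 → q = 8.4×1.49×0.91 = 11.39 m³/s
Panel 3-4: Δb = 7.2 m, d̄ = (2.20+1.49)/2 = 1.845, v̄ = (1.11+0.97)/2 = 1.04 → q = 7.2×1.845×1.04 = 13.82 m³/s
Panel 4-5: Δb = 4.5 m, d̄ = (1.49+0.00)/2 = 0.745, v̄ = (0.97+0.00)/2 = 0.485 → q = 4.5×0.745×0.485 = 1.626 m³/s
Q = Σ q = 27.18 m³/s
= 27.18 × 1000 = 27180 L/s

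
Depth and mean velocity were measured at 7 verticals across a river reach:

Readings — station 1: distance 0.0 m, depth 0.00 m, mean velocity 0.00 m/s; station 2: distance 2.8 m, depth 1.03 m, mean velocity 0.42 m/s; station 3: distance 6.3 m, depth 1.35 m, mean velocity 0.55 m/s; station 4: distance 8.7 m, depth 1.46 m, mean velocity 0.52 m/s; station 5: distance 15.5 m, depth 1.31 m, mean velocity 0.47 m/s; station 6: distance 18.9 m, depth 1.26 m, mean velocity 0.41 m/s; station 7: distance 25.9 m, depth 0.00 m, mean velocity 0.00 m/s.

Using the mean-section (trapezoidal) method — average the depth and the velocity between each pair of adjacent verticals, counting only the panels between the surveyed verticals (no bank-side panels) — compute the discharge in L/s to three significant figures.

11600 L/s

Panel 1-2: Δb = 2.8 m, d̄ = (0.00+1.03)/2 = 0.515, v̄ = (0.00+0.42)/2 = 0.21 → q = 2.8×0.515×0.21 = 0.3028 m³/s
Panel 2-3: Δb = 3.5 m, d̄ = (1.03+1.35)/2 = 1.19, v̄ = (0.42+0.55)/2 = 0.485 → q = 3.5×1.19×0.485 = 2.020 m³/s
Panel 3-4: Δb = 2.4 m, d̄ = (1.35+1.46)/2 = 1.405, v̄ = (0.55+0.52)/2 = 0.535 → q = 2.4×1.405×0.535 = 1.804 m³/s
Panel 4-5: Δb = 6.8 m, d̄ = (1.46+1.31)/2 = 1.385, v̄ = (0.52+0.47)/2 = 0.495 → q = 6.8×1.385×0.495 = 4.662 m³/s
Panel 5-6: Δb = 3.4 m, d̄ = (1.31+1.26)/2 = 1.285, v̄ = (0.47+0.41)/2 = 0.44 → q = 3.4×1.285×0.44 = 1.922 m³/s
Panel 6-7: Δb = 7 m, d̄ = (1.26+0.00)/2 = 0.63, v̄ = (0.41+0.00)/2 = 0.205 → q = 7×0.63×0.205 = 0.9041 m³/s
Q = Σ q = 11.62 m³/s
= 11.62 × 1000 = 11620 L/s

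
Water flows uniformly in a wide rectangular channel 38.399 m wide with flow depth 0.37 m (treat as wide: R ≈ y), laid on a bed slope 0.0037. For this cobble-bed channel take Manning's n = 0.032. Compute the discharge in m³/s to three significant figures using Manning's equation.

A = b·y = 38.399 × 0.37 = 14.21 m²
Wide channel: R ≈ y = 0.37 m
Q = (1/n)·A·R^(2/3)·S^(1/2) = (1/0.032) × 14.21 × 0.3700^(2/3) × 0.0037^(1/2) = 13.92 m³/s

13.9 m³/s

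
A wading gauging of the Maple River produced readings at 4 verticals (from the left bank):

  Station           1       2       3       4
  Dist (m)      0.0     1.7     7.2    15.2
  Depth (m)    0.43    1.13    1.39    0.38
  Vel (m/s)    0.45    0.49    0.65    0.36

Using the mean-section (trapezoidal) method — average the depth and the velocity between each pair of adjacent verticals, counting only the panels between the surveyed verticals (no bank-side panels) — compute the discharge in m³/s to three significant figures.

8.15 m³/s

Panel 1-2: Δb = 1.7 m, d̄ = (0.43+1.13)/2 = 0.78, v̄ = (0.45+0.49)/2 = 0.47 → q = 1.7×0.78×0.47 = 0.6232 m³/s
Panel 2-3: Δb = 5.5 m, d̄ = (1.13+1.39)/2 = 1.26, v̄ = (0.49+0.65)/2 = 0.57 → q = 5.5×1.26×0.57 = 3.950 m³/s
Panel 3-4: Δb = 8 m, d̄ = (1.39+0.38)/2 = 0.885, v̄ = (0.65+0.36)/2 = 0.505 → q = 8×0.885×0.505 = 3.575 m³/s
Q = Σ q = 8.149 m³/s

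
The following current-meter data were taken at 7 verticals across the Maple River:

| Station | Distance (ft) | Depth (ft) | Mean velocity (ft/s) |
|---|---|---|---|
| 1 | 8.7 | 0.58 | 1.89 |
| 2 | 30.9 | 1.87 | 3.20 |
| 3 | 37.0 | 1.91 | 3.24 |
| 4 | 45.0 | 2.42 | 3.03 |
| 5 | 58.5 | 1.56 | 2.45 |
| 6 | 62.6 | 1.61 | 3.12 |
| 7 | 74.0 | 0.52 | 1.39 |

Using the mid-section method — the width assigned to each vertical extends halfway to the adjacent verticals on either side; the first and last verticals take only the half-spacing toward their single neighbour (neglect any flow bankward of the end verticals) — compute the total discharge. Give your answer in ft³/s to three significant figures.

w_1 = (30.9 − 8.7)/2 = 11.1 ft; q_1 = 1.89 × 0.58 × 11.1 = 12.17 ft³/s
w_2 = (37.0 − 8.7)/2 = 14.15 ft; q_2 = 3.20 × 1.87 × 14.15 = 84.67 ft³/s
w_3 = (45.0 − 30.9)/2 = 7.05 ft; q_3 = 3.24 × 1.91 × 7.05 = 43.63 ft³/s
w_4 = (58.5 − 37.0)/2 = 10.75 ft; q_4 = 3.03 × 2.42 × 10.75 = 78.83 ft³/s
w_5 = (62.6 − 45.0)/2 = 8.8 ft; q_5 = 2.45 × 1.56 × 8.8 = 33.63 ft³/s
w_6 = (74.0 − 58.5)/2 = 7.75 ft; q_6 = 3.12 × 1.61 × 7.75 = 38.93 ft³/s
w_7 = (74.0 − 62.6)/2 = 5.7 ft; q_7 = 1.39 × 0.52 × 5.7 = 4.120 ft³/s
Q = Σ qᵢ = 296.0 ft³/s

296 ft³/s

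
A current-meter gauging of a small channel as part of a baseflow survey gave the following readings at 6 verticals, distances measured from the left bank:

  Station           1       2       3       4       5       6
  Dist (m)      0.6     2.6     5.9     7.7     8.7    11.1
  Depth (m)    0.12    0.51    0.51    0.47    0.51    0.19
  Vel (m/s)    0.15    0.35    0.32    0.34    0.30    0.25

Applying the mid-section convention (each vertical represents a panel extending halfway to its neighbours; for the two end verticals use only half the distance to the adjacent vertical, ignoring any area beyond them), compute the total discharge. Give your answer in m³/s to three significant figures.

w_1 = (2.6 − 0.6)/2 = 1 m; q_1 = 0.15 × 0.12 × 1 = 0.01800 m³/s
w_2 = (5.9 − 0.6)/2 = 2.65 m; q_2 = 0.35 × 0.51 × 2.65 = 0.4730 m³/s
w_3 = (7.7 − 2.6)/2 = 2.55 m; q_3 = 0.32 × 0.51 × 2.55 = 0.4162 m³/s
w_4 = (8.7 − 5.9)/2 = 1.4 m; q_4 = 0.34 × 0.47 × 1.4 = 0.2237 m³/s
w_5 = (11.1 − 7.7)/2 = 1.7 m; q_5 = 0.30 × 0.51 × 1.7 = 0.2601 m³/s
w_6 = (11.1 − 8.7)/2 = 1.2 m; q_6 = 0.25 × 0.19 × 1.2 = 0.05700 m³/s
Q = Σ qᵢ = 1.448 m³/s

1.45 m³/s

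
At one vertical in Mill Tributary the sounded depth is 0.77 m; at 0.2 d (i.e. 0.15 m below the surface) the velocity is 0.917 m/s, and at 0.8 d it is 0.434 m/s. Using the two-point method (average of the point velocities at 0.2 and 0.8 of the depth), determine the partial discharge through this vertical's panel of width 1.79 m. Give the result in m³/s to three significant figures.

v̄ = (0.917 + 0.434) / 2 = 0.6755 m/s
q = v̄ × d × w = 0.6755 × 0.77 × 1.79 = 0.9310 m³/s

0.931 m³/s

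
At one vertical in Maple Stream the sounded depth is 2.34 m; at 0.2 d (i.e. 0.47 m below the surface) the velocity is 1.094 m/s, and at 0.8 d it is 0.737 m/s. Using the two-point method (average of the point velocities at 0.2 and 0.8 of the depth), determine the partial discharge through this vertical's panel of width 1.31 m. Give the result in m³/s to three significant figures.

2.81 m³/s

v̄ = (1.094 + 0.737) / 2 = 0.9155 m/s
q = v̄ × d × w = 0.9155 × 2.34 × 1.31 = 2.806 m³/s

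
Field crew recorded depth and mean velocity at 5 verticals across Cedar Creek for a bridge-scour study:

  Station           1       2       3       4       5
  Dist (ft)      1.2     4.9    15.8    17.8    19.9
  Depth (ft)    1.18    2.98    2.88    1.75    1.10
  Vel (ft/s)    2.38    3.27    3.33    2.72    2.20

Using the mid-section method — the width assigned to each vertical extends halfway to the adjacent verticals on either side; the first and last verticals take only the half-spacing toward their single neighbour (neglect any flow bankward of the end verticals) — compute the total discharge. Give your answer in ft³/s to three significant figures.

150 ft³/s

w_1 = (4.9 − 1.2)/2 = 1.85 ft; q_1 = 2.38 × 1.18 × 1.85 = 5.196 ft³/s
w_2 = (15.8 − 1.2)/2 = 7.3 ft; q_2 = 3.27 × 2.98 × 7.3 = 71.14 ft³/s
w_3 = (17.8 − 4.9)/2 = 6.45 ft; q_3 = 3.33 × 2.88 × 6.45 = 61.86 ft³/s
w_4 = (19.9 − 15.8)/2 = 2.05 ft; q_4 = 2.72 × 1.75 × 2.05 = 9.758 ft³/s
w_5 = (19.9 − 17.8)/2 = 1.05 ft; q_5 = 2.20 × 1.10 × 1.05 = 2.541 ft³/s
Q = Σ qᵢ = 150.5 ft³/s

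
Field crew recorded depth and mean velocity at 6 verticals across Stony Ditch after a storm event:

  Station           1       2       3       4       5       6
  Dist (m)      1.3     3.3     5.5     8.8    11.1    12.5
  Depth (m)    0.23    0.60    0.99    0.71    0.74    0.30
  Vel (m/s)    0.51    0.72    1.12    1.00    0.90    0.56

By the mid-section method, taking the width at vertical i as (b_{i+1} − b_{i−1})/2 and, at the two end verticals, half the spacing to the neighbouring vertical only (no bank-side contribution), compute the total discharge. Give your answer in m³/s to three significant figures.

w_1 = (3.3 − 1.3)/2 = 1 m; q_1 = 0.51 × 0.23 × 1 = 0.1173 m³/s
w_2 = (5.5 − 1.3)/2 = 2.1 m; q_2 = 0.72 × 0.60 × 2.1 = 0.9072 m³/s
w_3 = (8.8 − 3.3)/2 = 2.75 m; q_3 = 1.12 × 0.99 × 2.75 = 3.049 m³/s
w_4 = (11.1 − 5.5)/2 = 2.8 m; q_4 = 1.00 × 0.71 × 2.8 = 1.988 m³/s
w_5 = (12.5 − 8.8)/2 = 1.85 m; q_5 = 0.90 × 0.74 × 1.85 = 1.232 m³/s
w_6 = (12.5 − 11.1)/2 = 0.7 m; q_6 = 0.56 × 0.30 × 0.7 = 0.1176 m³/s
Q = Σ qᵢ = 7.411 m³/s

7.41 m³/s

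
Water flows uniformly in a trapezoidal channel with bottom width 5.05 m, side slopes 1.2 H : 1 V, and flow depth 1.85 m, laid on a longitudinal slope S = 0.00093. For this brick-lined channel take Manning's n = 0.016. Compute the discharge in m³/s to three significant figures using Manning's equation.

A = (b + z·y)·y = (5.05 + 1.2×1.85)×1.85 = 13.45 m²
P = b + 2y√(1+z²) = 5.05 + 2×1.85×√(1+1.2²) = 10.83 m
R = A/P = 13.45/10.83 = 1.242 m
Q = (1/n)·A·R^(2/3)·S^(1/2) = (1/0.016) × 13.45 × 1.242^(2/3) × 0.00093^(1/2) = 29.62 m³/s

29.6 m³/s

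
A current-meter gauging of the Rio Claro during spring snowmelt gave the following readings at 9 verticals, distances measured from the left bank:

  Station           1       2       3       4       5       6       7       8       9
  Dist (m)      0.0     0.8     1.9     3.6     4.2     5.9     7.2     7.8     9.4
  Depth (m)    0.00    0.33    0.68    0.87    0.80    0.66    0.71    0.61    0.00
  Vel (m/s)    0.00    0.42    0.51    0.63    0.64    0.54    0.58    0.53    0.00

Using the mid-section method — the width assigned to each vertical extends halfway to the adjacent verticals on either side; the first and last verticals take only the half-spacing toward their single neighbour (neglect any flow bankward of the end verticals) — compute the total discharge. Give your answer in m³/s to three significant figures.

w_2 = (1.9 − 0.0)/2 = 0.95 m; q_2 = 0.42 × 0.33 × 0.95 = 0.1317 m³/s
w_3 = (3.6 − 0.8)/2 = 1.4 m; q_3 = 0.51 × 0.68 × 1.4 = 0.4855 m³/s
w_4 = (4.2 − 1.9)/2 = 1.15 m; q_4 = 0.63 × 0.87 × 1.15 = 0.6303 m³/s
w_5 = (5.9 − 3.6)/2 = 1.15 m; q_5 = 0.64 × 0.80 × 1.15 = 0.5888 m³/s
w_6 = (7.2 − 4.2)/2 = 1.5 m; q_6 = 0.54 × 0.66 × 1.5 = 0.5346 m³/s
w_7 = (7.8 − 5.9)/2 = 0.95 m; q_7 = 0.58 × 0.71 × 0.95 = 0.3912 m³/s
w_8 = (9.4 − 7.2)/2 = 1.1 m; q_8 = 0.53 × 0.61 × 1.1 = 0.3556 m³/s
Stations 1, 9 contribute zero (depth or velocity is 0).
Q = Σ qᵢ = 3.118 m³/s

3.12 m³/s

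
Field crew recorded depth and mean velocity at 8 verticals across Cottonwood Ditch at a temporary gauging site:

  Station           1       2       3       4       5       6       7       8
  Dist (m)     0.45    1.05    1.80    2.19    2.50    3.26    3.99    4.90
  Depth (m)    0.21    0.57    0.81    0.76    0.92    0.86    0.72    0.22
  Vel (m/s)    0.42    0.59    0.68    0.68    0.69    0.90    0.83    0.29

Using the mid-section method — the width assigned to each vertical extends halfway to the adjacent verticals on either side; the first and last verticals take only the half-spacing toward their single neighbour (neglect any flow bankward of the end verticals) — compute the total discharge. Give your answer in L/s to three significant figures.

2180 L/s

w_1 = (1.05 − 0.45)/2 = 0.3 m; q_1 = 0.42 × 0.21 × 0.3 = 0.02646 m³/s
w_2 = (1.80 − 0.45)/2 = 0.675 m; q_2 = 0.59 × 0.57 × 0.675 = 0.2270 m³/s
w_3 = (2.19 − 1.05)/2 = 0.57 m; q_3 = 0.68 × 0.81 × 0.57 = 0.3140 m³/s
w_4 = (2.50 − 1.80)/2 = 0.35 m; q_4 = 0.68 × 0.76 × 0.35 = 0.1809 m³/s
w_5 = (3.26 − 2.19)/2 = 0.535 m; q_5 = 0.69 × 0.92 × 0.535 = 0.3396 m³/s
w_6 = (3.99 − 2.50)/2 = 0.745 m; q_6 = 0.90 × 0.86 × 0.745 = 0.5766 m³/s
w_7 = (4.90 − 3.26)/2 = 0.82 m; q_7 = 0.83 × 0.72 × 0.82 = 0.4900 m³/s
w_8 = (4.90 − 3.99)/2 = 0.455 m; q_8 = 0.29 × 0.22 × 0.455 = 0.02903 m³/s
Q = Σ qᵢ = 2.184 m³/s
= 2.184 × 1000 = 2184 L/s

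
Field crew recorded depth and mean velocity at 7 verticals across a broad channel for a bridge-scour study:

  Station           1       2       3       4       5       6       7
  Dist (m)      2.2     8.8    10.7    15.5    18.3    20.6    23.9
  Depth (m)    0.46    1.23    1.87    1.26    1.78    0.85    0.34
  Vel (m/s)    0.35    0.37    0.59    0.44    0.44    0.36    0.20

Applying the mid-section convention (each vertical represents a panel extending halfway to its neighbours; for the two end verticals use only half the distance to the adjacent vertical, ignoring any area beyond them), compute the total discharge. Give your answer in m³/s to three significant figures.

11.2 m³/s

w_1 = (8.8 − 2.2)/2 = 3.3 m; q_1 = 0.35 × 0.46 × 3.3 = 0.5313 m³/s
w_2 = (10.7 − 2.2)/2 = 4.25 m; q_2 = 0.37 × 1.23 × 4.25 = 1.934 m³/s
w_3 = (15.5 − 8.8)/2 = 3.35 m; q_3 = 0.59 × 1.87 × 3.35 = 3.696 m³/s
w_4 = (18.3 − 10.7)/2 = 3.8 m; q_4 = 0.44 × 1.26 × 3.8 = 2.107 m³/s
w_5 = (20.6 − 15.5)/2 = 2.55 m; q_5 = 0.44 × 1.78 × 2.55 = 1.997 m³/s
w_6 = (23.9 − 18.3)/2 = 2.8 m; q_6 = 0.36 × 0.85 × 2.8 = 0.8568 m³/s
w_7 = (23.9 − 20.6)/2 = 1.65 m; q_7 = 0.20 × 0.34 × 1.65 = 0.1122 m³/s
Q = Σ qᵢ = 11.23 m³/s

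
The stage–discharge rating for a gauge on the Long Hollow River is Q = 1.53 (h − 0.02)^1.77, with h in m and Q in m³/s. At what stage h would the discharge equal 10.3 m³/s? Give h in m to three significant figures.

2.96 m

h − h₀ = (Q/C)^(1/b) = (10.3/1.53)^(1/1.77) = 2.937 m
h = 0.02 + 2.937 = 2.957 m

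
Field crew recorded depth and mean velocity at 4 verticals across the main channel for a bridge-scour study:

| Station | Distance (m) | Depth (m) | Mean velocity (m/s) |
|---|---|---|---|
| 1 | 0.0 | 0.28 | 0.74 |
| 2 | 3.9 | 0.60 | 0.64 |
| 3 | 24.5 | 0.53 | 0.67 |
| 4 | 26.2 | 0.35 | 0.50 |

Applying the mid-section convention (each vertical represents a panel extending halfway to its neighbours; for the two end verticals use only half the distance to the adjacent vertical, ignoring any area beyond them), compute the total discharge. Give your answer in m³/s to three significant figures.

w_1 = (3.9 − 0.0)/2 = 1.95 m; q_1 = 0.74 × 0.28 × 1.95 = 0.4040 m³/s
w_2 = (24.5 − 0.0)/2 = 12.25 m; q_2 = 0.64 × 0.60 × 12.25 = 4.704 m³/s
w_3 = (26.2 − 3.9)/2 = 11.15 m; q_3 = 0.67 × 0.53 × 11.15 = 3.959 m³/s
w_4 = (26.2 − 24.5)/2 = 0.85 m; q_4 = 0.50 × 0.35 × 0.85 = 0.1488 m³/s
Q = Σ qᵢ = 9.216 m³/s

9.22 m³/s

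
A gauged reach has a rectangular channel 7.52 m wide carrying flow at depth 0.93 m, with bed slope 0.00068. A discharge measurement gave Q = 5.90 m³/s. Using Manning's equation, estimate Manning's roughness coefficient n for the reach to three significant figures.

0.0254

A = b·y = 7.52 × 0.93 = 6.994 m²
P = b + 2y = 7.52 + 2×0.93 = 9.380 m
R = A/P = 6.994/9.380 = 0.7456 m
n = (1/Q)·A·R^(2/3)·S^(1/2) = (1/5.90) × 6.994 × 0.8222 × 0.02608 = 0.02542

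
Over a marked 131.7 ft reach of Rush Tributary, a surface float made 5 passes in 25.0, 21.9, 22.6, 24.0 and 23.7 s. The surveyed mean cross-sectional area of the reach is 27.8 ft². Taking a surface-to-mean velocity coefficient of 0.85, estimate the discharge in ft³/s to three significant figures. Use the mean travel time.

133 ft³/s

t̄ = (25.0 + 21.9 + 22.6 + 24.0 + 23.7) / 5 = 23.44 s
v_surface = L / t̄ = 131.7 / 23.44 = 5.619 ft/s
v_mean = 0.85 × 5.619 = 4.776 ft/s
Q = A × v_mean = 27.8 × 4.776 = 132.8 ft³/s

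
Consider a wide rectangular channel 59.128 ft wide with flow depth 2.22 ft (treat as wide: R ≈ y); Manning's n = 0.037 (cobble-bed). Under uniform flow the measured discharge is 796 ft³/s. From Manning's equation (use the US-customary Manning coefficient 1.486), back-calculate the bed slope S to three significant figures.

A = b·y = 59.128 × 2.22 = 131.3 ft²
Wide channel: R ≈ y = 2.22 ft
S = (Q·n / (1.486·A·R^(2/3)))² = (796×0.037 / (1.486×131.3×1.702))² = 0.007872

0.00787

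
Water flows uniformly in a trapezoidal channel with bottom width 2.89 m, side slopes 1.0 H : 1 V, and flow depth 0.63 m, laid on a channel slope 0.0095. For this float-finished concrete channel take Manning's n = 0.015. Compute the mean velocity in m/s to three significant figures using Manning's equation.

A = (b + z·y)·y = (2.89 + 1.0×0.63)×0.63 = 2.218 m²
P = b + 2y√(1+z²) = 2.89 + 2×0.63×√(1+1.0²) = 4.672 m
R = A/P = 2.218/4.672 = 0.4747 m
Q = (1/n)·A·R^(2/3)·S^(1/2) = (1/0.015) × 2.218 × 0.4747^(2/3) × 0.0095^(1/2) = 8.768 m³/s
V = Q/A = 8.768/2.218 = 3.954 m/s

3.95 m/s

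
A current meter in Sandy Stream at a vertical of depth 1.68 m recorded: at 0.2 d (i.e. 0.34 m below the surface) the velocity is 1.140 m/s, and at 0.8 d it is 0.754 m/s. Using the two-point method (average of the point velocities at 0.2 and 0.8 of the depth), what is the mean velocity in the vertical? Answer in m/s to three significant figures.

v̄ = (1.140 + 0.754) / 2 = 0.9470 m/s

0.947 m/s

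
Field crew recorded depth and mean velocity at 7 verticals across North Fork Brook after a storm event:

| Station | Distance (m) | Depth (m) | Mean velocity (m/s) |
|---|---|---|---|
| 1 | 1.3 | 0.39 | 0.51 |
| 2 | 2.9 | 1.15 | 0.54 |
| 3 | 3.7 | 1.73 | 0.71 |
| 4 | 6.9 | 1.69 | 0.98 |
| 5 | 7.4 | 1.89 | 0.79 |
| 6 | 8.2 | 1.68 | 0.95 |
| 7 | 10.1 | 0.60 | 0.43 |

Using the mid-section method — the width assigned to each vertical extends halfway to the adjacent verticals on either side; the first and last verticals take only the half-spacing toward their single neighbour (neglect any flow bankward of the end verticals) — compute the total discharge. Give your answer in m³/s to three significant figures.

9.80 m³/s

w_1 = (2.9 − 1.3)/2 = 0.8 m; q_1 = 0.51 × 0.39 × 0.8 = 0.1591 m³/s
w_2 = (3.7 − 1.3)/2 = 1.2 m; q_2 = 0.54 × 1.15 × 1.2 = 0.7452 m³/s
w_3 = (6.9 − 2.9)/2 = 2 m; q_3 = 0.71 × 1.73 × 2 = 2.457 m³/s
w_4 = (7.4 − 3.7)/2 = 1.85 m; q_4 = 0.98 × 1.69 × 1.85 = 3.064 m³/s
w_5 = (8.2 − 6.9)/2 = 0.65 m; q_5 = 0.79 × 1.89 × 0.65 = 0.9705 m³/s
w_6 = (10.1 − 7.4)/2 = 1.35 m; q_6 = 0.95 × 1.68 × 1.35 = 2.155 m³/s
w_7 = (10.1 − 8.2)/2 = 0.95 m; q_7 = 0.43 × 0.60 × 0.95 = 0.2451 m³/s
Q = Σ qᵢ = 9.795 m³/s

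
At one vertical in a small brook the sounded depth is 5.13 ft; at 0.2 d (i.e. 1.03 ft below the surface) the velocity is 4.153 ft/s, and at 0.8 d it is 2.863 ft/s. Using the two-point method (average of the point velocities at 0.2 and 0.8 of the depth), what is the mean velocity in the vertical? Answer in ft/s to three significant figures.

v̄ = (4.153 + 2.863) / 2 = 3.508 ft/s

3.51 ft/s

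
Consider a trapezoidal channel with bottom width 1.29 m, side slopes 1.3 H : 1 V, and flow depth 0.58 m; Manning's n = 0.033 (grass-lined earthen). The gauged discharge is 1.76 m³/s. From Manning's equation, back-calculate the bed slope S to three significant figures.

A = (b + z·y)·y = (1.29 + 1.3×0.58)×0.58 = 1.186 m²
P = b + 2y√(1+z²) = 1.29 + 2×0.58×√(1+1.3²) = 3.193 m
R = A/P = 1.186/3.193 = 0.3713 m
S = (Q·n / (1·A·R^(2/3)))² = (1.76×0.033 / (1×1.186×0.5166))² = 0.008992

0.00899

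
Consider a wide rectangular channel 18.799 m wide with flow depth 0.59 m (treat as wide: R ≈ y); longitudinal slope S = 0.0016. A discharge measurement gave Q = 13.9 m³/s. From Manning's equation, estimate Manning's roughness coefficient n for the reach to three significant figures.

A = b·y = 18.799 × 0.59 = 11.09 m²
Wide channel: R ≈ y = 0.59 m
n = (1/Q)·A·R^(2/3)·S^(1/2) = (1/13.9) × 11.09 × 0.7035 × 0.04000 = 0.02245

0.0225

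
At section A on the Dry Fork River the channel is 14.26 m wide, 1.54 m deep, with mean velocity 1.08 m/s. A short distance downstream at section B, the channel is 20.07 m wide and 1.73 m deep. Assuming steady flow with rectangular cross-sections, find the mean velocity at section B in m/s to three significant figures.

0.683 m/s

Q = A₁V₁ = (14.26×1.54) × 1.08 = 23.72 m³/s
A₂ = 20.07 × 1.73 = 34.72 m²
V₂ = Q/A₂ = 23.72/34.72 = 0.6831 m/s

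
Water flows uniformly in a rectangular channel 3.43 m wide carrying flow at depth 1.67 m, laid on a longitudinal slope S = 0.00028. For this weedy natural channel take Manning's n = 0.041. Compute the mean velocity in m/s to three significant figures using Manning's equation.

0.365 m/s

A = b·y = 3.43 × 1.67 = 5.728 m²
P = b + 2y = 3.43 + 2×1.67 = 6.770 m
R = A/P = 5.728/6.770 = 0.8461 m
Q = (1/n)·A·R^(2/3)·S^(1/2) = (1/0.041) × 5.728 × 0.8461^(2/3) × 0.00028^(1/2) = 2.091 m³/s
V = Q/A = 2.091/5.728 = 0.3651 m/s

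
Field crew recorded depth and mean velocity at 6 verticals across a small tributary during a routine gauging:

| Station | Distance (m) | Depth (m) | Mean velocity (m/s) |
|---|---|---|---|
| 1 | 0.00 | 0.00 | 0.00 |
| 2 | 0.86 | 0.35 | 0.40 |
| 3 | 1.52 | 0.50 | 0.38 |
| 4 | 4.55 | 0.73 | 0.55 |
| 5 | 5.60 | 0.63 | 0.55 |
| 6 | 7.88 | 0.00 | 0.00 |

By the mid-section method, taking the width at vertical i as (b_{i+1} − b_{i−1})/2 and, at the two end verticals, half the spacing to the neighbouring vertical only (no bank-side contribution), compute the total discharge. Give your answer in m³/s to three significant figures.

w_2 = (1.52 − 0.00)/2 = 0.76 m; q_2 = 0.40 × 0.35 × 0.76 = 0.1064 m³/s
w_3 = (4.55 − 0.86)/2 = 1.845 m; q_3 = 0.38 × 0.50 × 1.845 = 0.3506 m³/s
w_4 = (5.60 − 1.52)/2 = 2.04 m; q_4 = 0.55 × 0.73 × 2.04 = 0.8191 m³/s
w_5 = (7.88 − 4.55)/2 = 1.665 m; q_5 = 0.55 × 0.63 × 1.665 = 0.5769 m³/s
Stations 1, 6 contribute zero (depth or velocity is 0).
Q = Σ qᵢ = 1.853 m³/s

1.85 m³/s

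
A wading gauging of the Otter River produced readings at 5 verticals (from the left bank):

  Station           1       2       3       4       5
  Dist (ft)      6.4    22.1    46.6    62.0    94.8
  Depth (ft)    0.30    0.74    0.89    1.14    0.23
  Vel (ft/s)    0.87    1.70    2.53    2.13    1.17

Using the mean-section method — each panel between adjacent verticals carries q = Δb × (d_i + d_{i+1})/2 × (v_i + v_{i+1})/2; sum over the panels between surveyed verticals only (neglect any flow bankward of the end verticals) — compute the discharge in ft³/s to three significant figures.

126 ft³/s

Panel 1-2: Δb = 15.7 ft, d̄ = (0.30+0.74)/2 = 0.52, v̄ = (0.87+1.70)/2 = 1.285 → q = 15.7×0.52×1.285 = 10.49 ft³/s
Panel 2-3: Δb = 24.5 ft, d̄ = (0.74+0.89)/2 = 0.815, v̄ = (1.70+2.53)/2 = 2.115 → q = 24.5×0.815×2.115 = 42.23 ft³/s
Panel 3-4: Δb = 15.4 ft, d̄ = (0.89+1.14)/2 = 1.015, v̄ = (2.53+2.13)/2 = 2.33 → q = 15.4×1.015×2.33 = 36.42 ft³/s
Panel 4-5: Δb = 32.8 ft, d̄ = (1.14+0.23)/2 = 0.685, v̄ = (2.13+1.17)/2 = 1.65 → q = 32.8×0.685×1.65 = 37.07 ft³/s
Q = Σ q = 126.2 ft³/s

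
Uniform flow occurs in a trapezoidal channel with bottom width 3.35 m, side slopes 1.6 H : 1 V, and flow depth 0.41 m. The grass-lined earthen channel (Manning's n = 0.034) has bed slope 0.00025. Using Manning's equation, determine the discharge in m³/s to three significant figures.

A = (b + z·y)·y = (3.35 + 1.6×0.41)×0.41 = 1.642 m²
P = b + 2y√(1+z²) = 3.35 + 2×0.41×√(1+1.6²) = 4.897 m
R = A/P = 1.642/4.897 = 0.3354 m
Q = (1/n)·A·R^(2/3)·S^(1/2) = (1/0.034) × 1.642 × 0.3354^(2/3) × 0.00025^(1/2) = 0.3687 m³/s

0.369 m³/s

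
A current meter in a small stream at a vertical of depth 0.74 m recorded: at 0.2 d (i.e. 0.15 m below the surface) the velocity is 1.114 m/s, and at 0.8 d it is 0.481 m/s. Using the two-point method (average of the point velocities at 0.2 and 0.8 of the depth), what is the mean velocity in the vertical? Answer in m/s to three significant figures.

0.798 m/s

v̄ = (1.114 + 0.481) / 2 = 0.7975 m/s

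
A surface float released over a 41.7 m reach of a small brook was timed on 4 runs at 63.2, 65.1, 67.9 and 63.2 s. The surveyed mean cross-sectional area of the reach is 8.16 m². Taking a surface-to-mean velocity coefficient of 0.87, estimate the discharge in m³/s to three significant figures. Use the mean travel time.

t̄ = (63.2 + 65.1 + 67.9 + 63.2) / 4 = 64.85 s
v_surface = L / t̄ = 41.7 / 64.85 = 0.6430 m/s
v_mean = 0.87 × 0.6430 = 0.5594 m/s
Q = A × v_mean = 8.16 × 0.5594 = 4.565 m³/s

4.56 m³/s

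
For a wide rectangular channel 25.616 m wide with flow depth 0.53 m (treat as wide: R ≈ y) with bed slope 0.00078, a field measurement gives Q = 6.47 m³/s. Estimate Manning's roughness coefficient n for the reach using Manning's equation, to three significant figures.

0.0384

A = b·y = 25.616 × 0.53 = 13.58 m²
Wide channel: R ≈ y = 0.53 m
n = (1/Q)·A·R^(2/3)·S^(1/2) = (1/6.47) × 13.58 × 0.6549 × 0.02793 = 0.03838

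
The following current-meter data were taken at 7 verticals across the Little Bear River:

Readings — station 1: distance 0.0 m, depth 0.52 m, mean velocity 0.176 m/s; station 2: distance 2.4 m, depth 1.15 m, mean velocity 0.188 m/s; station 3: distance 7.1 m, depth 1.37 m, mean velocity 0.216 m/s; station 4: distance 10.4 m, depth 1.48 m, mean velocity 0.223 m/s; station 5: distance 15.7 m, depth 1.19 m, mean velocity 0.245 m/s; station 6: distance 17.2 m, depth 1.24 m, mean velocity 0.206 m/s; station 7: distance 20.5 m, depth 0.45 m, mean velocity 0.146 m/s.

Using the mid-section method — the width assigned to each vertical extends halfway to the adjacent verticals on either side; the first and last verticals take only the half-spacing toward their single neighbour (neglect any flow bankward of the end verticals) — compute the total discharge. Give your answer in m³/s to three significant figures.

w_1 = (2.4 − 0.0)/2 = 1.2 m; q_1 = 0.176 × 0.52 × 1.2 = 0.1098 m³/s
w_2 = (7.1 − 0.0)/2 = 3.55 m; q_2 = 0.188 × 1.15 × 3.55 = 0.7675 m³/s
w_3 = (10.4 − 2.4)/2 = 4 m; q_3 = 0.216 × 1.37 × 4 = 1.184 m³/s
w_4 = (15.7 − 7.1)/2 = 4.3 m; q_4 = 0.223 × 1.48 × 4.3 = 1.419 m³/s
w_5 = (17.2 − 10.4)/2 = 3.4 m; q_5 = 0.245 × 1.19 × 3.4 = 0.9913 m³/s
w_6 = (20.5 − 15.7)/2 = 2.4 m; q_6 = 0.206 × 1.24 × 2.4 = 0.6131 m³/s
w_7 = (20.5 − 17.2)/2 = 1.65 m; q_7 = 0.146 × 0.45 × 1.65 = 0.1084 m³/s
Q = Σ qᵢ = 5.193 m³/s

5.19 m³/s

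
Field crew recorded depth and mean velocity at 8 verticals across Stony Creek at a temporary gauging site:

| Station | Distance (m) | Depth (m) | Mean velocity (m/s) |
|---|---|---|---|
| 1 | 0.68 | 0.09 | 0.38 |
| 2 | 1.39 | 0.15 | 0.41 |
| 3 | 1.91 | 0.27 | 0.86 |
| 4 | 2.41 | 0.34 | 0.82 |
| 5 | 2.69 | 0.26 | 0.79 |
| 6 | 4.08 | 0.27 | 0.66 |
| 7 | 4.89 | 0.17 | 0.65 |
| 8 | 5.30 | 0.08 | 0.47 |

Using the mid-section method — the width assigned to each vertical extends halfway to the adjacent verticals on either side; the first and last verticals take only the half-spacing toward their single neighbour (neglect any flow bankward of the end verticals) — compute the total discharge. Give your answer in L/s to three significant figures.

720 L/s

w_1 = (1.39 − 0.68)/2 = 0.355 m; q_1 = 0.38 × 0.09 × 0.355 = 0.01214 m³/s
w_2 = (1.91 − 0.68)/2 = 0.615 m; q_2 = 0.41 × 0.15 × 0.615 = 0.03782 m³/s
w_3 = (2.41 − 1.39)/2 = 0.51 m; q_3 = 0.86 × 0.27 × 0.51 = 0.1184 m³/s
w_4 = (2.69 − 1.91)/2 = 0.39 m; q_4 = 0.82 × 0.34 × 0.39 = 0.1087 m³/s
w_5 = (4.08 − 2.41)/2 = 0.835 m; q_5 = 0.79 × 0.26 × 0.835 = 0.1715 m³/s
w_6 = (4.89 − 2.69)/2 = 1.1 m; q_6 = 0.66 × 0.27 × 1.1 = 0.1960 m³/s
w_7 = (5.30 − 4.08)/2 = 0.61 m; q_7 = 0.65 × 0.17 × 0.61 = 0.06741 m³/s
w_8 = (5.30 − 4.89)/2 = 0.205 m; q_8 = 0.47 × 0.08 × 0.205 = 0.007708 m³/s
Q = Σ qᵢ = 0.7198 m³/s
= 0.7198 × 1000 = 719.8 L/s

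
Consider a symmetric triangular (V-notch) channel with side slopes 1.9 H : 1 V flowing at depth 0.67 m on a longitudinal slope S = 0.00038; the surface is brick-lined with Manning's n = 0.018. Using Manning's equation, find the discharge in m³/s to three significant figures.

0.411 m³/s

A = z·y² = 1.9×0.67² = 0.8529 m²
P = 2y√(1+z²) = 2×0.67×√(1+1.9²) = 2.877 m
R = A/P = 0.8529/2.877 = 0.2964 m
Q = (1/n)·A·R^(2/3)·S^(1/2) = (1/0.018) × 0.8529 × 0.2964^(2/3) × 0.00038^(1/2) = 0.4107 m³/s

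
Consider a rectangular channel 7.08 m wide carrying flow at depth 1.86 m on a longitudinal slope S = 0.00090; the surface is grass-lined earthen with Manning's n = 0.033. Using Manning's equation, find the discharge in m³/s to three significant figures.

13.7 m³/s

A = b·y = 7.08 × 1.86 = 13.17 m²
P = b + 2y = 7.08 + 2×1.86 = 10.80 m
R = A/P = 13.17/10.80 = 1.219 m
Q = (1/n)·A·R^(2/3)·S^(1/2) = (1/0.033) × 13.17 × 1.219^(2/3) × 0.00090^(1/2) = 13.66 m³/s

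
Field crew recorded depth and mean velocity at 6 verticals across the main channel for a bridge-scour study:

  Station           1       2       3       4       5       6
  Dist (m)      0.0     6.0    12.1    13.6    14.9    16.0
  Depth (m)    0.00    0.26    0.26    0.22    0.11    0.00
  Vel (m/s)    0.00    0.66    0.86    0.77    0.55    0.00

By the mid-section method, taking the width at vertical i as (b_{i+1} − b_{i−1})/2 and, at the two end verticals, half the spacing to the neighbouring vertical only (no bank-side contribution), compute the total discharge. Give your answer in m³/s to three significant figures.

2.20 m³/s

w_2 = (12.1 − 0.0)/2 = 6.05 m; q_2 = 0.66 × 0.26 × 6.05 = 1.038 m³/s
w_3 = (13.6 − 6.0)/2 = 3.8 m; q_3 = 0.86 × 0.26 × 3.8 = 0.8497 m³/s
w_4 = (14.9 − 12.1)/2 = 1.4 m; q_4 = 0.77 × 0.22 × 1.4 = 0.2372 m³/s
w_5 = (16.0 − 13.6)/2 = 1.2 m; q_5 = 0.55 × 0.11 × 1.2 = 0.07260 m³/s
Stations 1, 6 contribute zero (depth or velocity is 0).
Q = Σ qᵢ = 2.198 m³/s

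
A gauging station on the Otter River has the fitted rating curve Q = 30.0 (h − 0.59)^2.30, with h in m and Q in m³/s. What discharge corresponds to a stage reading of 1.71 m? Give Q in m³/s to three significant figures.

38.9 m³/s

Q = 30.0 × (1.71 − 0.59)^2.30 = 30.0 × 1.12^2.30 = 38.93 m³/s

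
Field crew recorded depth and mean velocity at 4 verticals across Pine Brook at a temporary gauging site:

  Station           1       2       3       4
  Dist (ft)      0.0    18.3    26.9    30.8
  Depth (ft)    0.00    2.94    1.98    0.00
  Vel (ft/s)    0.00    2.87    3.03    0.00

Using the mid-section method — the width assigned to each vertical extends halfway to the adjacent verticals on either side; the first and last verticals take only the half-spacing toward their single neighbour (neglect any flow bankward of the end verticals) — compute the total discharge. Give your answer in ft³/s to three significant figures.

w_2 = (26.9 − 0.0)/2 = 13.45 ft; q_2 = 2.87 × 2.94 × 13.45 = 113.5 ft³/s
w_3 = (30.8 − 18.3)/2 = 6.25 ft; q_3 = 3.03 × 1.98 × 6.25 = 37.50 ft³/s
Stations 1, 4 contribute zero (depth or velocity is 0).
Q = Σ qᵢ = 151.0 ft³/s

151 ft³/s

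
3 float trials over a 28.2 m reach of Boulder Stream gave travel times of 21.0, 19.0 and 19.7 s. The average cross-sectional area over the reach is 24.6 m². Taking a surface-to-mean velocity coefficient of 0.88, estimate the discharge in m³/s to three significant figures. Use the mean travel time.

30.7 m³/s

t̄ = (21.0 + 19.0 + 19.7) / 3 = 19.9 s
v_surface = L / t̄ = 28.2 / 19.9 = 1.417 m/s
v_mean = 0.88 × 1.417 = 1.247 m/s
Q = A × v_mean = 24.6 × 1.247 = 30.68 m³/s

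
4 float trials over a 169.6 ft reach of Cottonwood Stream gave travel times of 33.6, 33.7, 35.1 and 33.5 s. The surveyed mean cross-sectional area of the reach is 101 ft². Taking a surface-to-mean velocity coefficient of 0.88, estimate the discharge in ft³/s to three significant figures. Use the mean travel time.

444 ft³/s

t̄ = (33.6 + 33.7 + 35.1 + 33.5) / 4 = 33.975 s
v_surface = L / t̄ = 169.6 / 33.975 = 4.992 ft/s
v_mean = 0.88 × 4.992 = 4.393 ft/s
Q = A × v_mean = 101 × 4.393 = 443.7 ft³/s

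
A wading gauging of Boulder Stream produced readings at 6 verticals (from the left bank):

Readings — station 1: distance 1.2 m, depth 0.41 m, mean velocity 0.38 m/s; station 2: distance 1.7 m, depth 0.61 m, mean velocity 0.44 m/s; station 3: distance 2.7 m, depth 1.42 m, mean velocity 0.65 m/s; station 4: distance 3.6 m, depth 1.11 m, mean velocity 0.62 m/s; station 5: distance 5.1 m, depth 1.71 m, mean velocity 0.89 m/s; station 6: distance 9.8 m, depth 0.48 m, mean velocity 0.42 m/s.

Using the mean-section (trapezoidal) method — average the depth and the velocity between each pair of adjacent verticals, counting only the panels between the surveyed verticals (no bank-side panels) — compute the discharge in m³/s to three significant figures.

Panel 1-2: Δb = 0.5 m, d̄ = (0.41+0.61)/2 = 0.51, v̄ = (0.38+0.44)/2 = 0.41 → q = 0.5×0.51×0.41 = 0.1046 m³/s
Panel 2-3: Δb = 1 m, d̄ = (0.61+1.42)/2 = 1.015, v̄ = (0.44+0.65)/2 = 0.545 → q = 1×1.015×0.545 = 0.5532 m³/s
Panel 3-4: Δb = 0.9 m, d̄ = (1.42+1.11)/2 = 1.265, v̄ = (0.65+0.62)/2 = 0.635 → q = 0.9×1.265×0.635 = 0.7229 m³/s
Panel 4-5: Δb = 1.5 m, d̄ = (1.11+1.71)/2 = 1.41, v̄ = (0.62+0.89)/2 = 0.755 → q = 1.5×1.41×0.755 = 1.597 m³/s
Panel 5-6: Δb = 4.7 m, d̄ = (1.71+0.48)/2 = 1.095, v̄ = (0.89+0.42)/2 = 0.655 → q = 4.7×1.095×0.655 = 3.371 m³/s
Q = Σ q = 6.348 m³/s

6.35 m³/s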